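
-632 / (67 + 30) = -632 / 97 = -6.52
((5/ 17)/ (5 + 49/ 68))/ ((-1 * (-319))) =20/ 124091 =0.00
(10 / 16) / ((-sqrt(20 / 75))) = -5*sqrt(15) / 16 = -1.21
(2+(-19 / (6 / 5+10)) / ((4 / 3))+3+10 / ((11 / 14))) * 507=20556315 / 2464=8342.66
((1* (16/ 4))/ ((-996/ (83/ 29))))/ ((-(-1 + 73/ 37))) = 37/ 3132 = 0.01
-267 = -267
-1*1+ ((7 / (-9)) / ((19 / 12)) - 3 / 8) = -851 / 456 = -1.87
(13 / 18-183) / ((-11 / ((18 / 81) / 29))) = 3281 / 25839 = 0.13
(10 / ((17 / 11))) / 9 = 110 / 153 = 0.72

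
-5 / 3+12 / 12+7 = 19 / 3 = 6.33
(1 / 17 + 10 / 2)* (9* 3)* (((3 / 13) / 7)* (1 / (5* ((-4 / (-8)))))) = 13932 / 7735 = 1.80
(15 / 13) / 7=15 / 91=0.16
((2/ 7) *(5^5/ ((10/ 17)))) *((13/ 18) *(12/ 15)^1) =55250/ 63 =876.98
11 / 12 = 0.92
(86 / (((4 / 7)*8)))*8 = 301 / 2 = 150.50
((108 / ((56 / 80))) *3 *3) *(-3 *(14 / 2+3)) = -291600 / 7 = -41657.14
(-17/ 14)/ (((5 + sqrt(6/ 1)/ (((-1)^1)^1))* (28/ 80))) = -850/ 931 - 170* sqrt(6)/ 931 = -1.36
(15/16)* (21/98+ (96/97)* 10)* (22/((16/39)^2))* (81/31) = 279126033615/86216704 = 3237.49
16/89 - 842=-74922/89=-841.82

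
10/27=0.37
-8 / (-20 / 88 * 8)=22 / 5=4.40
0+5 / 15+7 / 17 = 0.75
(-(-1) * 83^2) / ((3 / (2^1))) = 13778 / 3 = 4592.67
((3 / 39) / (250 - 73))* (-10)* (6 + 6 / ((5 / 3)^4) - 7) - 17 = -4889347 / 287625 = -17.00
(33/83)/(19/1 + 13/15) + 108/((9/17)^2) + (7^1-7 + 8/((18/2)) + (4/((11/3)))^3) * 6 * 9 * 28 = 364666122559/98762862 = 3692.34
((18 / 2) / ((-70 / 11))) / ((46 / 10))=-99 / 322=-0.31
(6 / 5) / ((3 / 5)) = 2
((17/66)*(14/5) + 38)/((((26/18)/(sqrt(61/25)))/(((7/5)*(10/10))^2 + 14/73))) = 6842619*sqrt(61)/593125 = 90.10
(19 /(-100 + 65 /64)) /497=-1216 /3148495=-0.00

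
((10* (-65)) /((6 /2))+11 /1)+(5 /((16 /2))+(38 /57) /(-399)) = -1963495 /9576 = -205.04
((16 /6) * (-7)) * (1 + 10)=-616 /3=-205.33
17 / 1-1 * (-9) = 26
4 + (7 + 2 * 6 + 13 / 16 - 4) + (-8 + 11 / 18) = 1789 / 144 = 12.42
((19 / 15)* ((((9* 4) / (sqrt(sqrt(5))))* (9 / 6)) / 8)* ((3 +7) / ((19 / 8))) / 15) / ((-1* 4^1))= -3* 5^(3 / 4) / 25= -0.40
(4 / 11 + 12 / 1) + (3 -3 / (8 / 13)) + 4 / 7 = 11.06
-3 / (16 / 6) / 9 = -1 / 8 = -0.12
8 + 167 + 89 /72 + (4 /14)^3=4352903 /24696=176.26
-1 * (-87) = 87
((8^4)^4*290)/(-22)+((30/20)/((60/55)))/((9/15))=-979532918953082275/264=-3710351965731372.25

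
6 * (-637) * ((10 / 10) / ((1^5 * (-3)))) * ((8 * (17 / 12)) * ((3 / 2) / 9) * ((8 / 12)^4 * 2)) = 693056 / 729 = 950.69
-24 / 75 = -8 / 25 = -0.32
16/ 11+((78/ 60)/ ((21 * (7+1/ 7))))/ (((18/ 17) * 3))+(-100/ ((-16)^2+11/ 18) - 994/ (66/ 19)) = -1173271206211/ 4115529000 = -285.08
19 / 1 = 19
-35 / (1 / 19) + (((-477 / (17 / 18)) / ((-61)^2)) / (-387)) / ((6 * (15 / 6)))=-9044169257 / 13600255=-665.00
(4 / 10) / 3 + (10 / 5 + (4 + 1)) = 107 / 15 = 7.13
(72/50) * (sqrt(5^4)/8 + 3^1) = 441/50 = 8.82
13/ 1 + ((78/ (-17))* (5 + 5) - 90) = -2089/ 17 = -122.88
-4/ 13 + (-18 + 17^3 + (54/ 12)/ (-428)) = 54468019/ 11128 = 4894.68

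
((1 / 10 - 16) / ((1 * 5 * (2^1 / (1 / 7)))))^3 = -4019679 / 343000000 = -0.01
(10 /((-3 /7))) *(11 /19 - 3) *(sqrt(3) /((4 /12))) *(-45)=-144900 *sqrt(3) /19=-13209.17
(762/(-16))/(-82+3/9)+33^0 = 3103/1960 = 1.58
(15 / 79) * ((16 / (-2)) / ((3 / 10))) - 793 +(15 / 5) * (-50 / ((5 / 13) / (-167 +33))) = 4065493 / 79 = 51461.94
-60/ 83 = -0.72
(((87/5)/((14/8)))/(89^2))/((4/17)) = 1479/277235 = 0.01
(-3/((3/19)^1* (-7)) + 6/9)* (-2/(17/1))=-142/357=-0.40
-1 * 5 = -5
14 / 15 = 0.93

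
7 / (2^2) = 7 / 4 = 1.75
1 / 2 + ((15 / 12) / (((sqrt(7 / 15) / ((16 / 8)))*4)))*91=1 / 2 + 65*sqrt(105) / 8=83.76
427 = 427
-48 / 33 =-16 / 11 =-1.45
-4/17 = -0.24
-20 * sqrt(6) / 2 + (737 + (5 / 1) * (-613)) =-2328 -10 * sqrt(6) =-2352.49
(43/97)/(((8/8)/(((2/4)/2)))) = 43/388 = 0.11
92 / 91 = 1.01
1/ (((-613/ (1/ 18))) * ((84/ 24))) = -1/ 38619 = -0.00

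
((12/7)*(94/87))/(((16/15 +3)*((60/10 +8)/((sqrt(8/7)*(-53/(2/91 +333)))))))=-777192*sqrt(14)/525373541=-0.01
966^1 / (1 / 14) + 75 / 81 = 365173 / 27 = 13524.93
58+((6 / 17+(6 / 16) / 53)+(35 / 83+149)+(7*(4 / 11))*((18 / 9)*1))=1400894227 / 6580904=212.87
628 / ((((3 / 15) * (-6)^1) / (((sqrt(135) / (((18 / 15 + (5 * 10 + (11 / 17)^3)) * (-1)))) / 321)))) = 38567050 * sqrt(15) / 405866943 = 0.37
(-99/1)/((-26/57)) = 5643/26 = 217.04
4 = 4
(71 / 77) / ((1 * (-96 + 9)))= -71 / 6699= -0.01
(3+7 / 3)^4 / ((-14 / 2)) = -65536 / 567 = -115.58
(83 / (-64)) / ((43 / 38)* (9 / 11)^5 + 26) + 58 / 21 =294702784753 / 108633836640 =2.71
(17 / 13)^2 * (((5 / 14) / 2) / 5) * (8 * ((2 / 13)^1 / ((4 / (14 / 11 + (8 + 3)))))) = 0.23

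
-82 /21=-3.90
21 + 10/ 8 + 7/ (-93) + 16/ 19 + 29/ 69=1270011/ 54188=23.44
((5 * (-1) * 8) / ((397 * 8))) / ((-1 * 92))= 5 / 36524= 0.00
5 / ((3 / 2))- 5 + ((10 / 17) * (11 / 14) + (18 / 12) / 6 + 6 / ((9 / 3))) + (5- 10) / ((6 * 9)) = 12247 / 12852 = 0.95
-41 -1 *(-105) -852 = -788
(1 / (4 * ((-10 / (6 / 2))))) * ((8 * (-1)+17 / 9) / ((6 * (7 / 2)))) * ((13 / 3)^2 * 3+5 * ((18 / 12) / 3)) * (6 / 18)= 3883 / 9072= 0.43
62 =62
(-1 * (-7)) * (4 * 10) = 280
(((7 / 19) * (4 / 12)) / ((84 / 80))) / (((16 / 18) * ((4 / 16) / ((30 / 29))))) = 300 / 551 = 0.54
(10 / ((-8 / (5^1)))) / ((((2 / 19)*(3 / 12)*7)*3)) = -475 / 42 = -11.31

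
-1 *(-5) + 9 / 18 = 11 / 2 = 5.50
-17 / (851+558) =-17 / 1409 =-0.01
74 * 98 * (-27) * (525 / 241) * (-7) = 719579700 / 241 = 2985807.88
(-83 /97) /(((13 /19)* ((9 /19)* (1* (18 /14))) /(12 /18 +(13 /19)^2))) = -714049 /306423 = -2.33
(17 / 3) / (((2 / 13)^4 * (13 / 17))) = 634933 / 48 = 13227.77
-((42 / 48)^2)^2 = -2401 / 4096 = -0.59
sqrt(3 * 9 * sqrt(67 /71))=3 * sqrt(3) * 67^(1 /4) * 71^(3 /4) /71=5.12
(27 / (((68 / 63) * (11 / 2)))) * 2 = 9.10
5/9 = 0.56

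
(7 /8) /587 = 7 /4696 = 0.00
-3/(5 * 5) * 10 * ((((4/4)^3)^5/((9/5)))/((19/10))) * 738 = -258.95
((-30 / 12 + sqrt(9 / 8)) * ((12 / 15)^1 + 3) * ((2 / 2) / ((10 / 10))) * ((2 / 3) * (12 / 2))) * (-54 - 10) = 2432 - 3648 * sqrt(2) / 5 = 1400.19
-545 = -545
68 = 68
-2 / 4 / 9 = -1 / 18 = -0.06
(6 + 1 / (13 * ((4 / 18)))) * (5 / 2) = 825 / 52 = 15.87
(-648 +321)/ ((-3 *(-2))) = -109/ 2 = -54.50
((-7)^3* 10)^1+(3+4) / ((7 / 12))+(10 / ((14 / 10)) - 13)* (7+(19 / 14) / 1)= -339761 / 98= -3466.95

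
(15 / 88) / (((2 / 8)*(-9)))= -5 / 66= -0.08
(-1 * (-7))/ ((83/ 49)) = 343/ 83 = 4.13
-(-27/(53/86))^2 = -5391684/2809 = -1919.43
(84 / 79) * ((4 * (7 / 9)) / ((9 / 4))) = 3136 / 2133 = 1.47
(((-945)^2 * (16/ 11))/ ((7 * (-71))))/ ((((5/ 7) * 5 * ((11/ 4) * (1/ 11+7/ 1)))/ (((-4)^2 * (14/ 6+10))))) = -75188736/ 10153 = -7405.57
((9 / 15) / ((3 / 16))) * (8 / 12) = 32 / 15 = 2.13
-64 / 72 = -8 / 9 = -0.89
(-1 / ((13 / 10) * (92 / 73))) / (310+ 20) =-73 / 39468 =-0.00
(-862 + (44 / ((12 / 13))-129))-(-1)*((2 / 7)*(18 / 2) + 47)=-893.76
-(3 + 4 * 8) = -35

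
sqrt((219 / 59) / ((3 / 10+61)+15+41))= sqrt(16840370) / 23069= 0.18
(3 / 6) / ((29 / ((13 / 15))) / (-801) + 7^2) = 3471 / 339868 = 0.01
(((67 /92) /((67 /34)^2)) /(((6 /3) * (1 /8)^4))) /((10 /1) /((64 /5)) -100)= -18939904 /4892675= -3.87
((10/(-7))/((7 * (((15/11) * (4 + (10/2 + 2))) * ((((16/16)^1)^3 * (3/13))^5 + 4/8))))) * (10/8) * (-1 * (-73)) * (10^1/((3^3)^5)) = -1355219450/784189477446291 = -0.00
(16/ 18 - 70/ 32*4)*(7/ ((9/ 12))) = -1981/ 27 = -73.37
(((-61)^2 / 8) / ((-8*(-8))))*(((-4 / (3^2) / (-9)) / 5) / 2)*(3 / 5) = 3721 / 172800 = 0.02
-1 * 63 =-63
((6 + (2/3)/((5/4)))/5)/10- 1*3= -1076/375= -2.87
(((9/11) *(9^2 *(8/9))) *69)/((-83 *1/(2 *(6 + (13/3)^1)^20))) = -247218914605422279789300477389168/13100552091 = -18870877569752207459796.32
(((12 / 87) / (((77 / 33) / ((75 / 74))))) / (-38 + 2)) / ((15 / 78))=-65 / 7511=-0.01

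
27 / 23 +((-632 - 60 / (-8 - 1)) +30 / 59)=-2538883 / 4071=-623.65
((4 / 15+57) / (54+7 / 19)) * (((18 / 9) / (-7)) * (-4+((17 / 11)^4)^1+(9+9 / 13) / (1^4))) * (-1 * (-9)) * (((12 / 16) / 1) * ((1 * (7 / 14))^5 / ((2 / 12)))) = -955897941069 / 220207667680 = -4.34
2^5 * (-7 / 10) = -112 / 5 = -22.40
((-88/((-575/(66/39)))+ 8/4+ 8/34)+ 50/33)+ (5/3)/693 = 1059885623/264188925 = 4.01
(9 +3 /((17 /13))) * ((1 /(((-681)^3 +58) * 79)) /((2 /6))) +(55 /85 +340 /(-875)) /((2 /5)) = 19186452648113 /29690349413830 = 0.65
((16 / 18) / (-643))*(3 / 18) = -4 / 17361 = -0.00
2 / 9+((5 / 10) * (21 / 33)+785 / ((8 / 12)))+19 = 118507 / 99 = 1197.04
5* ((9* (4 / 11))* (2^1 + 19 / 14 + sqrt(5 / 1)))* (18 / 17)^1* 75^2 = 18225000* sqrt(5) / 187 + 428287500 / 1309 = 545113.73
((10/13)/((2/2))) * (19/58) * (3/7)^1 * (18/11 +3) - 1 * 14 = -391871/29029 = -13.50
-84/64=-21/16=-1.31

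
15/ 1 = 15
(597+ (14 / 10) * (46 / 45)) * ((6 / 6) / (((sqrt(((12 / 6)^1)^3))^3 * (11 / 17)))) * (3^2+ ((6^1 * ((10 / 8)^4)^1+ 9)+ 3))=1160522493 * sqrt(2) / 1126400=1457.05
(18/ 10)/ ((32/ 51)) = 459/ 160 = 2.87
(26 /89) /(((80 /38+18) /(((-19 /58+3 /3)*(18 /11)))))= 86697 /5422681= 0.02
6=6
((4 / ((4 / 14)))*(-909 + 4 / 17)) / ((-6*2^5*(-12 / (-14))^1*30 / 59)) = 44663059 / 293760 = 152.04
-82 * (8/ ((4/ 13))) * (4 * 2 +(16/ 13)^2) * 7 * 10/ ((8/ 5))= -11537400/ 13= -887492.31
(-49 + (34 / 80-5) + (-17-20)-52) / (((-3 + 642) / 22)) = -4.91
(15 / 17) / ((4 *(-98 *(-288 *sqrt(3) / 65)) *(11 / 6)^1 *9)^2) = 21125 / 58989391921152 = 0.00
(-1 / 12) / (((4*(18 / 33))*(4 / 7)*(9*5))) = -77 / 51840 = -0.00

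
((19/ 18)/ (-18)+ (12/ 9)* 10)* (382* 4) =1642982/ 81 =20283.73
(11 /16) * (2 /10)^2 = 11 /400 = 0.03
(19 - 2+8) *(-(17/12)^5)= -35496425/248832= -142.65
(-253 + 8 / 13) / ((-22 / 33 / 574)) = 2824941 / 13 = 217303.15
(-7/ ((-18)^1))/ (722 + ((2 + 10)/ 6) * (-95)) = 1/ 1368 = 0.00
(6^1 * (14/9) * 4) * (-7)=-784/3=-261.33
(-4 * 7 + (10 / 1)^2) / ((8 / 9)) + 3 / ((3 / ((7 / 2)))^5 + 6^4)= 588337303 / 7263216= 81.00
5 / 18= 0.28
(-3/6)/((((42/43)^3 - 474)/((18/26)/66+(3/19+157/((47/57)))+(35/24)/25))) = 232256337606571/1152730598104800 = 0.20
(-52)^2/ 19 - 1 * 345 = -202.68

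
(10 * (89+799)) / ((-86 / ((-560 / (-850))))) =-49728 / 731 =-68.03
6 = 6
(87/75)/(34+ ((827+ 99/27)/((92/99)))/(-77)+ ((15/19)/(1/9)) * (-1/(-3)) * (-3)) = 12673/167000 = 0.08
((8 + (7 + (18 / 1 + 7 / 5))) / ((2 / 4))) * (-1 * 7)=-2408 / 5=-481.60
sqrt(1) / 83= 1 / 83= 0.01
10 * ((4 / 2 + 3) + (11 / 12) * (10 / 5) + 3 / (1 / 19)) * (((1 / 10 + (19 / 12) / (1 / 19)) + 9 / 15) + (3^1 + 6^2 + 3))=1672561 / 36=46460.03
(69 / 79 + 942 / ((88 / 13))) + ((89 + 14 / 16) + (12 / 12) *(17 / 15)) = 24092939 / 104280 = 231.04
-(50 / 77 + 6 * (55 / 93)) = -10020 / 2387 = -4.20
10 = 10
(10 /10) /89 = 1 /89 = 0.01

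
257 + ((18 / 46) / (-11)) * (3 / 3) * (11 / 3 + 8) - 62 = 49230 / 253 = 194.58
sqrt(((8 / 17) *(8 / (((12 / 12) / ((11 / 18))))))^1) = 4 *sqrt(374) / 51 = 1.52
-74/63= -1.17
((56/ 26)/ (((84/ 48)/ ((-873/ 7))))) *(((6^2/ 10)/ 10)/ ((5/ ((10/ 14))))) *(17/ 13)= -2137104/ 207025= -10.32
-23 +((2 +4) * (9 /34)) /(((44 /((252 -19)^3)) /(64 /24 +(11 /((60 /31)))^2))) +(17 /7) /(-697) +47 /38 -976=26046990878091223 /1631537600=15964689.31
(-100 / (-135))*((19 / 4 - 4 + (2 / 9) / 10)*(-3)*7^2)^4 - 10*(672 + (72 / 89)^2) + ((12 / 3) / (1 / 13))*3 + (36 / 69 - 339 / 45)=392037982380656381303 / 3187473768000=122993320.39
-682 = -682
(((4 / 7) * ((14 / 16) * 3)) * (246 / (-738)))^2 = 1 / 4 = 0.25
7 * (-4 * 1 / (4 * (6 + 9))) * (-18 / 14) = 0.60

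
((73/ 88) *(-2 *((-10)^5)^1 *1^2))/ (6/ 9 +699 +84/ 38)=104025000/ 440077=236.38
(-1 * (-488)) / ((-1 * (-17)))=488 / 17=28.71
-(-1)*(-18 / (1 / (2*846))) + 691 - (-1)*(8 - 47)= -29804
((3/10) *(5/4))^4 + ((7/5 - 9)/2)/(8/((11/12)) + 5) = -794909/3092480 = -0.26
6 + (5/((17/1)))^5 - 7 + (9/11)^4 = -11426691435/20788126337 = -0.55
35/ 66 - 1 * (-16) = 1091/ 66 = 16.53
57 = 57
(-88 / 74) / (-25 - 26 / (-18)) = 99 / 1961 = 0.05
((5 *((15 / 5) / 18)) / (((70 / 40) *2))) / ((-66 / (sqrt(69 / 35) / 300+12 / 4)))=-5 / 462 - sqrt(2415) / 2910600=-0.01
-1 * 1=-1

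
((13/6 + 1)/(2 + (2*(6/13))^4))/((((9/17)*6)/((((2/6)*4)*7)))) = 64576421/18919494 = 3.41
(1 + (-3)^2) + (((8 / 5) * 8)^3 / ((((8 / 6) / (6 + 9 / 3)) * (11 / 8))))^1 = 14169526 / 1375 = 10305.11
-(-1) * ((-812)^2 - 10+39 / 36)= 7912021 / 12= 659335.08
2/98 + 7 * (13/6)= 4465/294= 15.19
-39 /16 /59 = -39 /944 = -0.04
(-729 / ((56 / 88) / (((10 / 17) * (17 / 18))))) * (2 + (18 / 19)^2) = -4659930 / 2527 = -1844.06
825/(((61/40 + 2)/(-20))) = -220000/47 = -4680.85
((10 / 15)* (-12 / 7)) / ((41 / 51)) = -408 / 287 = -1.42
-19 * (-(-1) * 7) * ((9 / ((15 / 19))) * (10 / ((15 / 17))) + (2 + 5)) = -90573 / 5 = -18114.60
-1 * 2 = -2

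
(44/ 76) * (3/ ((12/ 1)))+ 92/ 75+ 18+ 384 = 2299217/ 5700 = 403.37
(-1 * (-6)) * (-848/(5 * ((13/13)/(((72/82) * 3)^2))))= -7060.85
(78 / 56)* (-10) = -195 / 14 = -13.93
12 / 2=6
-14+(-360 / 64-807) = -826.62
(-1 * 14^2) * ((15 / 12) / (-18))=245 / 18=13.61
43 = 43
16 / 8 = 2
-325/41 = -7.93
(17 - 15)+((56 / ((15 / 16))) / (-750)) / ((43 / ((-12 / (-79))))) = 12736958 / 6369375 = 2.00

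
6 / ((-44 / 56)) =-84 / 11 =-7.64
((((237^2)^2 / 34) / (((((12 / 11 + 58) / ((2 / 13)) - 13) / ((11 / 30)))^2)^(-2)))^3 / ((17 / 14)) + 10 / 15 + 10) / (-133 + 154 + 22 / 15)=9376494885313814711318652961454311168218881434204191808733579724907560595481318628427545760 / 277236259189034962863361125518257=33821315122133442376367240000000000000000000000000000000000.00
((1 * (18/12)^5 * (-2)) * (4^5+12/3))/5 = -62451/20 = -3122.55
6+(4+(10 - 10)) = 10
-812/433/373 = -812/161509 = -0.01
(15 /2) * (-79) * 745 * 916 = -404333850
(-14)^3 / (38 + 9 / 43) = -117992 / 1643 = -71.81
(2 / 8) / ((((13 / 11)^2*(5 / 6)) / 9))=3267 / 1690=1.93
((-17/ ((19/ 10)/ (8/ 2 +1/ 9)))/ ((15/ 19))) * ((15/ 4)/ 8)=-3145/ 144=-21.84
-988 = -988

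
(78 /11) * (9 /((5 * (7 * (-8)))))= -351 /1540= -0.23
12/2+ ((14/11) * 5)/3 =268/33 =8.12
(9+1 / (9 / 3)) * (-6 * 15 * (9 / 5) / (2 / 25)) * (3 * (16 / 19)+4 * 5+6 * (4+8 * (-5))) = 69476400 / 19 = 3656652.63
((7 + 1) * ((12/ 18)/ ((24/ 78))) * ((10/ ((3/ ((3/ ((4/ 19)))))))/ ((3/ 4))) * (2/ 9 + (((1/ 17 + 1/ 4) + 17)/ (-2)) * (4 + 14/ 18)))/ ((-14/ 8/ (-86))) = -21386020760/ 9639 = -2218697.04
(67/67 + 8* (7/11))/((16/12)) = 4.57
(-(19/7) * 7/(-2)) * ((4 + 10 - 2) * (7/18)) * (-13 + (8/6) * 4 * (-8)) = -22211/9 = -2467.89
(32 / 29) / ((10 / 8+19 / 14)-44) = -896 / 33611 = -0.03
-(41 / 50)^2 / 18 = -1681 / 45000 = -0.04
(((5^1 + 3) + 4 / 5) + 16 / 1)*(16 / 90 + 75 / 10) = 42842 / 225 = 190.41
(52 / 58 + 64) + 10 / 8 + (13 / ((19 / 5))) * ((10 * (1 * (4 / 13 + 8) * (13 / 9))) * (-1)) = -759013 / 2204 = -344.38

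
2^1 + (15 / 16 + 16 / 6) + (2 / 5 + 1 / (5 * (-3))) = 95 / 16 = 5.94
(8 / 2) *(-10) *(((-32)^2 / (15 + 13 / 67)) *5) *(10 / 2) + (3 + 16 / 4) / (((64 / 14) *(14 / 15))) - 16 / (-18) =-19758362387 / 293184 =-67392.36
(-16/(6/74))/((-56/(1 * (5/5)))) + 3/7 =83/21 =3.95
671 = 671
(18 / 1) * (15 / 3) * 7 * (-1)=-630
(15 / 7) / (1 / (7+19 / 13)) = 1650 / 91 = 18.13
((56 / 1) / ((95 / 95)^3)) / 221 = 56 / 221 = 0.25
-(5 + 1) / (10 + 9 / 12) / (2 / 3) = -36 / 43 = -0.84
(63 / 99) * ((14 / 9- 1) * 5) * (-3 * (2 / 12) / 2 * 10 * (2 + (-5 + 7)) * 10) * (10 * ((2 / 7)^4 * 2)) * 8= -6400000 / 33957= -188.47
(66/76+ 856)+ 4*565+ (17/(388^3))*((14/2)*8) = 3116.87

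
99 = 99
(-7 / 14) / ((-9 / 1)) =1 / 18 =0.06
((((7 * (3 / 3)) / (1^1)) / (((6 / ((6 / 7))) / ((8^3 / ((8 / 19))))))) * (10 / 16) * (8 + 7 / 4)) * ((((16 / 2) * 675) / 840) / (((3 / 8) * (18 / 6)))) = 296400 / 7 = 42342.86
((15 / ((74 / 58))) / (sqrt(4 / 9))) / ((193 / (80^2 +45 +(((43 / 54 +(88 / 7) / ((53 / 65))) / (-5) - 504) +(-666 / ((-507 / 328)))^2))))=15895074370427933 / 908003657652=17505.52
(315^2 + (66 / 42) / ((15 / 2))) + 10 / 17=177118049 / 1785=99225.80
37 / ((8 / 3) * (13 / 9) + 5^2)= 999 / 779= 1.28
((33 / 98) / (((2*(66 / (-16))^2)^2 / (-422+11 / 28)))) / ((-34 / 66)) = 503680 / 2116653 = 0.24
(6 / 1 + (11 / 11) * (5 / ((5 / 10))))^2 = 256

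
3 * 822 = 2466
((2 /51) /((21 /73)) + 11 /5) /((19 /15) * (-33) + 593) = 12511 /2951676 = 0.00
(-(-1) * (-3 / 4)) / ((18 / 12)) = -1 / 2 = -0.50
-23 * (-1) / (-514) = -23 / 514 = -0.04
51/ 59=0.86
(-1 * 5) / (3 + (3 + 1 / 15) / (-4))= -150 / 67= -2.24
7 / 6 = 1.17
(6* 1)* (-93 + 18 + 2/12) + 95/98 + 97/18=-195205/441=-442.64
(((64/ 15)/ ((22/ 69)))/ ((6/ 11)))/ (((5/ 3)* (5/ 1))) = 368/ 125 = 2.94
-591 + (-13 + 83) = -521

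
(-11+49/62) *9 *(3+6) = -826.98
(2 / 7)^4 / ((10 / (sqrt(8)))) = 16 * sqrt(2) / 12005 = 0.00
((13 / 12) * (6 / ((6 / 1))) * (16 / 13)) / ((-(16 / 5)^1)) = -5 / 12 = -0.42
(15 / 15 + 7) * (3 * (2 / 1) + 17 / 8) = 65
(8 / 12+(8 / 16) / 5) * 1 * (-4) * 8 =-368 / 15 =-24.53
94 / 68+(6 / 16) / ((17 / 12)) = 28 / 17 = 1.65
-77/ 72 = -1.07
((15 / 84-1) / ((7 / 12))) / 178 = -69 / 8722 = -0.01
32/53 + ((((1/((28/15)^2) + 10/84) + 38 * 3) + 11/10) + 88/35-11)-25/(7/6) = 53723947/623280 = 86.20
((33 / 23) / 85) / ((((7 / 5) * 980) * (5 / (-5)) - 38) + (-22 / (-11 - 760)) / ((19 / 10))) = -483417 / 40380270850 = -0.00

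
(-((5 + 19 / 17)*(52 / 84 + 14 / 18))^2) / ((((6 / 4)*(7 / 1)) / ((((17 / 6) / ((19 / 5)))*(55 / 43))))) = -23033753600 / 3472902783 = -6.63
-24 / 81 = -8 / 27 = -0.30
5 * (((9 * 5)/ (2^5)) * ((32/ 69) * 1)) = 75/ 23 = 3.26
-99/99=-1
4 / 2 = 2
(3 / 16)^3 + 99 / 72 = 5659 / 4096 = 1.38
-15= -15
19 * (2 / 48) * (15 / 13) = 95 / 104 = 0.91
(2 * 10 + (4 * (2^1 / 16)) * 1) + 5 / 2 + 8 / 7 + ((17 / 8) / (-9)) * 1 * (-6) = 2147 / 84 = 25.56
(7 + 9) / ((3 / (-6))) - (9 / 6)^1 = -67 / 2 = -33.50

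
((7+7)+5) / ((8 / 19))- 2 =345 / 8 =43.12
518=518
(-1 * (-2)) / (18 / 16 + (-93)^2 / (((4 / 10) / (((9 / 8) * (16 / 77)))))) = 1232 / 3114333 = 0.00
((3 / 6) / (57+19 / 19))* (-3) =-3 / 116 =-0.03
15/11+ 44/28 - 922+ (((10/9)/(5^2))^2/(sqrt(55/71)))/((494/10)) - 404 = -101876/77+ 4 *sqrt(3905)/5501925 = -1323.06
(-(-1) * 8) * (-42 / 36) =-9.33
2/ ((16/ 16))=2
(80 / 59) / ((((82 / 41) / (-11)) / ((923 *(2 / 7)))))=-812240 / 413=-1966.68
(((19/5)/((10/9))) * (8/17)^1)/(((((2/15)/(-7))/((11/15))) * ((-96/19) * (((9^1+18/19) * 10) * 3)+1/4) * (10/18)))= 342236664/4625952875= 0.07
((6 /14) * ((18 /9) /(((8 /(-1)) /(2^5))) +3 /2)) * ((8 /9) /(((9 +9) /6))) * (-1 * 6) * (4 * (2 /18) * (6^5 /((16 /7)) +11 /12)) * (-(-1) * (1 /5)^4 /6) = 424684 /212625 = 2.00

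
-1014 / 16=-507 / 8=-63.38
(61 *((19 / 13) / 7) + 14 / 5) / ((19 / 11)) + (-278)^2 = 668197939 / 8645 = 77292.99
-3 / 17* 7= -21 / 17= -1.24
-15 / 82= -0.18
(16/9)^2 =256/81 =3.16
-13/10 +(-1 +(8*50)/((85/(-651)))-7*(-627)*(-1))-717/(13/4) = -16962733/2210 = -7675.44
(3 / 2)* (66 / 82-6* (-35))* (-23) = -596367 / 82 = -7272.77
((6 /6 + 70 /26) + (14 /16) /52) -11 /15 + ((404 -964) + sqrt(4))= -3463351 /6240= -555.02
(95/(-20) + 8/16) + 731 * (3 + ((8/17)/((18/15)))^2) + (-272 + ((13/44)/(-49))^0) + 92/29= 36087731/17748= 2033.34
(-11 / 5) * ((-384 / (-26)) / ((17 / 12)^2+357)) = -304128 / 3360305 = -0.09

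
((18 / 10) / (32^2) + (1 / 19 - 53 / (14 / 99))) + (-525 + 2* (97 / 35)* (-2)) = -620229971 / 680960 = -910.82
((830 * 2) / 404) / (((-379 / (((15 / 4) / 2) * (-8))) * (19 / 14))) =87150 / 727301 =0.12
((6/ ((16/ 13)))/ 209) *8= 0.19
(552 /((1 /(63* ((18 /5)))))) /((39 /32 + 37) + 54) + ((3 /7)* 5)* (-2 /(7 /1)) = 981075174 /722995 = 1356.96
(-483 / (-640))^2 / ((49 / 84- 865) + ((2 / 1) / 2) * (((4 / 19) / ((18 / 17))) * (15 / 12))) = -39892419 / 60527718400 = -0.00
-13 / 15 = -0.87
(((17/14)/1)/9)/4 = 17/504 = 0.03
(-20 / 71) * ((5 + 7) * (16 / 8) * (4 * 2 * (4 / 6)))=-2560 / 71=-36.06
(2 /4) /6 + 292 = 3505 /12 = 292.08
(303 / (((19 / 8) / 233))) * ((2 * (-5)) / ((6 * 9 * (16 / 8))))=-470660 / 171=-2752.40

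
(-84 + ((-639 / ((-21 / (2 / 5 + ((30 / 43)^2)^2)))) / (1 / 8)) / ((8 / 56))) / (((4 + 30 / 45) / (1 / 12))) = 4279144347 / 239316070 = 17.88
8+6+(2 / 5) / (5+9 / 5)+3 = 17.06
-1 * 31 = -31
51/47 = 1.09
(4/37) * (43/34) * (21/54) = 0.05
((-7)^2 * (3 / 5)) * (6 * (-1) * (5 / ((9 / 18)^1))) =-1764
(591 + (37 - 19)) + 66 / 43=26253 / 43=610.53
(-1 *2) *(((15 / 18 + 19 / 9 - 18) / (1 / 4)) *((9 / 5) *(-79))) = -85636 / 5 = -17127.20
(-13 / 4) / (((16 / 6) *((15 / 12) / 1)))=-39 / 40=-0.98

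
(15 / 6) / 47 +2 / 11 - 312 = -322365 / 1034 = -311.76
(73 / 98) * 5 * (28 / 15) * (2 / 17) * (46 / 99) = 13432 / 35343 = 0.38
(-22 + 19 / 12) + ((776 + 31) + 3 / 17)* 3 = 489827 / 204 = 2401.11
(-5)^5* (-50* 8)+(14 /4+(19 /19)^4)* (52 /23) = 28750234 /23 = 1250010.17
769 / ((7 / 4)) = 3076 / 7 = 439.43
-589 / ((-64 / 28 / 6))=12369 / 8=1546.12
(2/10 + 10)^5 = 110408.08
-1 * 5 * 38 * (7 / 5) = -266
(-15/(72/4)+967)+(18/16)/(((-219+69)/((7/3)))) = 966.15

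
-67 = -67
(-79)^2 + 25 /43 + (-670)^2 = 455141.58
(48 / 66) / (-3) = -8 / 33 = -0.24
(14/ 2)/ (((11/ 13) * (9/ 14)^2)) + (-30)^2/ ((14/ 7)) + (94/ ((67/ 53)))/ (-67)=1875491392/ 3999699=468.91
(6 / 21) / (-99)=-2 / 693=-0.00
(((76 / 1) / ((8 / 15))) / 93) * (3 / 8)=285 / 496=0.57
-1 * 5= -5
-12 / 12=-1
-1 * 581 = -581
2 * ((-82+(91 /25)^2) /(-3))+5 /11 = 318231 /6875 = 46.29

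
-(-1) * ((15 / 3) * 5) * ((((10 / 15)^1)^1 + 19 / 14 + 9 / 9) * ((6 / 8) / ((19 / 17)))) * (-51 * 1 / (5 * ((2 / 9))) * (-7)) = 4954905 / 304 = 16299.03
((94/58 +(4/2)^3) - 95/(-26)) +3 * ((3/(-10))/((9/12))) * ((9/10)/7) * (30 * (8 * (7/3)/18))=31949/3770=8.47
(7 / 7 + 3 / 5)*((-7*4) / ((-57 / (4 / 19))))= 0.17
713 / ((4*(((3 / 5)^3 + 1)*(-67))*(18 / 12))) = -89125 / 61104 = -1.46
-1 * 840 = -840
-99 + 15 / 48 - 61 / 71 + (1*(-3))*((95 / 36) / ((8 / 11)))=-752705 / 6816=-110.43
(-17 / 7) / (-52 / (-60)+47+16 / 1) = -255 / 6706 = -0.04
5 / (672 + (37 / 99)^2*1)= 49005 / 6587641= 0.01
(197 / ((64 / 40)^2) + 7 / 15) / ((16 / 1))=74323 / 15360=4.84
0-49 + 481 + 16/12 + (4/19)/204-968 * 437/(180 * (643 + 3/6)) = 730715611/1700595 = 429.68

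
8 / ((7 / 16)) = 128 / 7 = 18.29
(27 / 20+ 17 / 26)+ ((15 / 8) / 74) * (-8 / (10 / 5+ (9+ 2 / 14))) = 9551 / 4810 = 1.99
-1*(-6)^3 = 216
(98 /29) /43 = 98 /1247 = 0.08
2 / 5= 0.40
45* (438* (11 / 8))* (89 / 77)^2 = 78061455 / 2156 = 36206.61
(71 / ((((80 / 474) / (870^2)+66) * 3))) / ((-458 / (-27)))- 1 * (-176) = 176.02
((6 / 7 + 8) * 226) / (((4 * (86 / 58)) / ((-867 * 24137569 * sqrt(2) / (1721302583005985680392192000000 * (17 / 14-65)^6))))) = -11910217879367077669 * sqrt(2) / 195493895509344454068169494537845323333632000000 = -0.00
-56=-56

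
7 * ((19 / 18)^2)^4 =118884941287 / 11019960576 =10.79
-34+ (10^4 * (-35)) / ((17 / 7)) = -2450578 / 17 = -144151.65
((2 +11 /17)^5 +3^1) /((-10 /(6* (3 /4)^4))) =-2867213133 /113588560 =-25.24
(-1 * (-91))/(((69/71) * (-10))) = -6461/690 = -9.36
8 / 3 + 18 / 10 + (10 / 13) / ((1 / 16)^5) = 157287271 / 195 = 806601.39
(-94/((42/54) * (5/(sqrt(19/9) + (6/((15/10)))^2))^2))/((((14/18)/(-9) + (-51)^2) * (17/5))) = -8843661/62675515 - 365472 * sqrt(19)/62675515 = -0.17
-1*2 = -2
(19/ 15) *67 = 1273/ 15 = 84.87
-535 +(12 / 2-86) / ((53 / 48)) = -32195 / 53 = -607.45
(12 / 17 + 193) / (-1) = -3293 / 17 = -193.71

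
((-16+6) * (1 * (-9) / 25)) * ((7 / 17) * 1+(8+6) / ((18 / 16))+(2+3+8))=7912 / 85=93.08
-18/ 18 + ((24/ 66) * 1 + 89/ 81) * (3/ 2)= 709/ 594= 1.19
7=7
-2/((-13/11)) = 22/13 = 1.69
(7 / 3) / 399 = 1 / 171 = 0.01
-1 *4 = -4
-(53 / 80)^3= -148877 / 512000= -0.29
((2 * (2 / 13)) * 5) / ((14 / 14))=20 / 13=1.54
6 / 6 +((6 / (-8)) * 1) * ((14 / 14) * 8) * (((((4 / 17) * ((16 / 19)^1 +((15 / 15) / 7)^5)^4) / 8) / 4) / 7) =4934045145564559926235433 / 4949737377617440545184796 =1.00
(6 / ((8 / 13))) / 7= 39 / 28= 1.39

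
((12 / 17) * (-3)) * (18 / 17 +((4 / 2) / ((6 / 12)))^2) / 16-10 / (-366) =-235925 / 105774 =-2.23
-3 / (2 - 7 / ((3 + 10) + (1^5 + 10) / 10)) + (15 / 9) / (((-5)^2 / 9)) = -1479 / 1060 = -1.40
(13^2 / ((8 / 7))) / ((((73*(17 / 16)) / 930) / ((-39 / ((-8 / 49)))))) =1051231545 / 2482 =423542.12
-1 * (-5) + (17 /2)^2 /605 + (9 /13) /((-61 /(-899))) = 29404697 /1919060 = 15.32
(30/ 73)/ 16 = 15/ 584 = 0.03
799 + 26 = 825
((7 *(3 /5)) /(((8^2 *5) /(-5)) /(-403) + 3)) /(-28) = -1209 /25460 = -0.05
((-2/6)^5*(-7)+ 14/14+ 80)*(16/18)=72.03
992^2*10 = 9840640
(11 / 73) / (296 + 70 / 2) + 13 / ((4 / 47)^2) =693889047 / 386608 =1794.81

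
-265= -265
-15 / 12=-1.25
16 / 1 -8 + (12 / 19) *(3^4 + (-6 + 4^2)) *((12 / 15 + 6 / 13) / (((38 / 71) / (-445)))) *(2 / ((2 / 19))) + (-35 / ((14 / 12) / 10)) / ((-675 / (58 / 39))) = -7638627476 / 6669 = -1145393.23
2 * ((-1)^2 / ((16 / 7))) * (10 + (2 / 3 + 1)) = 10.21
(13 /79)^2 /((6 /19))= 0.09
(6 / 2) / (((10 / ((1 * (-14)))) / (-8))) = 168 / 5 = 33.60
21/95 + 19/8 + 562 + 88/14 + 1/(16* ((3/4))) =9112603/15960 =570.97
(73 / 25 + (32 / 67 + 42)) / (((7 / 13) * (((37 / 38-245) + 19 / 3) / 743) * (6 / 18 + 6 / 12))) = -316.25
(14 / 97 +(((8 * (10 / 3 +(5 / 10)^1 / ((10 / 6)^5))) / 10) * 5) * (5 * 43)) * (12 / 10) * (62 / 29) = 7440.64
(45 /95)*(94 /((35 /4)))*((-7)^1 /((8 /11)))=-48.98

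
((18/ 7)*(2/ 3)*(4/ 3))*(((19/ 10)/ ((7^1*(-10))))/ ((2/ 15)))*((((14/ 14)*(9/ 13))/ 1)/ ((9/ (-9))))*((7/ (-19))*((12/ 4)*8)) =-1296/ 455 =-2.85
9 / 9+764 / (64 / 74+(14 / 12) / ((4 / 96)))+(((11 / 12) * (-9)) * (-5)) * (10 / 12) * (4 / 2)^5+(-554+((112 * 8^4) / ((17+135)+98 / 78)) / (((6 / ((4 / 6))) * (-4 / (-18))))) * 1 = 3303666620 / 1595859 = 2070.15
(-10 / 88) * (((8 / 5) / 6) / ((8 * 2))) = -1 / 528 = -0.00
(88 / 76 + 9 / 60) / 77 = 0.02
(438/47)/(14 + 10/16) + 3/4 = 10171/7332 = 1.39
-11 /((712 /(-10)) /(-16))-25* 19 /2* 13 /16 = -556615 /2848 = -195.44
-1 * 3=-3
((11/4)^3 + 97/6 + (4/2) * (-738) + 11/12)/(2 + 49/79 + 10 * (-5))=30.35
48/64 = 3/4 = 0.75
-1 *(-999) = 999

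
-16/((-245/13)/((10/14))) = 208/343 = 0.61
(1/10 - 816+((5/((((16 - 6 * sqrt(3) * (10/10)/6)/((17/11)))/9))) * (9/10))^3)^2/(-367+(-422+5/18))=-678.39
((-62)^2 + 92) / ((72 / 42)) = 2296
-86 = -86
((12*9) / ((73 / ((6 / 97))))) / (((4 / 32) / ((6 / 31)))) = 31104 / 219511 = 0.14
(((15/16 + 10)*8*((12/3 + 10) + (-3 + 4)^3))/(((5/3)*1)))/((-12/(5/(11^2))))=-2625/968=-2.71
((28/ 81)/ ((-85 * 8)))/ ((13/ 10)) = -7/ 17901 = -0.00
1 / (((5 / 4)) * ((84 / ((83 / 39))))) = 83 / 4095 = 0.02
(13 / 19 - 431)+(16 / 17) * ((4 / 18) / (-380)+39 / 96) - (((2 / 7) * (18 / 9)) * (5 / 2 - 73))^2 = -153903871 / 74970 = -2052.87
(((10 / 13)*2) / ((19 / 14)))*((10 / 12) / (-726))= -350 / 268983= -0.00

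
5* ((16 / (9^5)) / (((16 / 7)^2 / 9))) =0.00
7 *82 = 574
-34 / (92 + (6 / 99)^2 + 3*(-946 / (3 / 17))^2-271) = -37026 / 93882757885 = -0.00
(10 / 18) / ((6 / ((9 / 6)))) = 5 / 36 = 0.14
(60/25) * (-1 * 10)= -24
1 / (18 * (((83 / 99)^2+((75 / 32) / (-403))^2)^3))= 240585145584974077898146998776758272 / 1504046953845867463035379585299675649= 0.16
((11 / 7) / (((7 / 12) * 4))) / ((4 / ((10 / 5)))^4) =33 / 784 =0.04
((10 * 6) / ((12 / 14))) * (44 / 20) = 154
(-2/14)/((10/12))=-6/35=-0.17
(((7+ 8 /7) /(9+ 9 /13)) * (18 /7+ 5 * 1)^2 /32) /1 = 693823 /460992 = 1.51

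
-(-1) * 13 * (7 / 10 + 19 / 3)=91.43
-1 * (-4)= 4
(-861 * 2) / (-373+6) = 1722 / 367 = 4.69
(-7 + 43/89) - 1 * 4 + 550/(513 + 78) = -504226/52599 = -9.59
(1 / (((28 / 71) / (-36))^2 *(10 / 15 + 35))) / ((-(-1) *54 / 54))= 1224963 / 5243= 233.64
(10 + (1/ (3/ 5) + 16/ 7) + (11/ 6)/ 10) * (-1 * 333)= -659007/ 140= -4707.19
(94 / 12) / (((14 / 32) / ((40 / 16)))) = 940 / 21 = 44.76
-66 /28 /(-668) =33 /9352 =0.00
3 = 3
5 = 5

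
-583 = -583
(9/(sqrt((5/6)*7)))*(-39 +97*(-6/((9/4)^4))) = -134957*sqrt(210)/8505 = -229.95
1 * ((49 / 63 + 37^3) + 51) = 456343 / 9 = 50704.78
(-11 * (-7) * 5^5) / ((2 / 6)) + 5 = 721880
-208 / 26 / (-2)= 4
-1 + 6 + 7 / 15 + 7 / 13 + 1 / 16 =18931 / 3120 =6.07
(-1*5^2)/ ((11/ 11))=-25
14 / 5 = 2.80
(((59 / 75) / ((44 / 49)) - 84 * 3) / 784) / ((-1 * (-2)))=-118387 / 739200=-0.16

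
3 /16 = 0.19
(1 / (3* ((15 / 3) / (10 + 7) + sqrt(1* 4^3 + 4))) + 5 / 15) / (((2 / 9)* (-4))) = -29313 / 78508 - 867* sqrt(17) / 78508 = -0.42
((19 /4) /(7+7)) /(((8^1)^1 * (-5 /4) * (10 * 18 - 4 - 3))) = -19 /96880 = -0.00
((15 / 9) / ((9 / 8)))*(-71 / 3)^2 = 201640 / 243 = 829.79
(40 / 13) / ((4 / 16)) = 160 / 13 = 12.31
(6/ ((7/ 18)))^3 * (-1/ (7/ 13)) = -16376256/ 2401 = -6820.60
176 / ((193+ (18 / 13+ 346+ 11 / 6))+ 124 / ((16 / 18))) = 0.26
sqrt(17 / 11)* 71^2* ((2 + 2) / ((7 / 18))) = 362952* sqrt(187) / 77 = 64458.36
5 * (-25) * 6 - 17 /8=-6017 /8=-752.12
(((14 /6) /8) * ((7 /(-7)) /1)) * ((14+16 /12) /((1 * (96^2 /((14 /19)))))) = -1127 /3151872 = -0.00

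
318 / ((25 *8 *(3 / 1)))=53 / 100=0.53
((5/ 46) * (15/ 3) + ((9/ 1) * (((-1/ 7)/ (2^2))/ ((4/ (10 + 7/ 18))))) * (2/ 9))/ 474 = 8299/ 10989216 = 0.00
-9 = -9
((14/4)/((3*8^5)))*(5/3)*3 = 35/196608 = 0.00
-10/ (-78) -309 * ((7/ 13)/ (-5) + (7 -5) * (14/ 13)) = -9482/ 15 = -632.13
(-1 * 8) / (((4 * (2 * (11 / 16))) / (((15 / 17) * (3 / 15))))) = -48 / 187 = -0.26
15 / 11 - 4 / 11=1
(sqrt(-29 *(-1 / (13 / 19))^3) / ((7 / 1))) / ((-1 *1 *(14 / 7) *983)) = -0.00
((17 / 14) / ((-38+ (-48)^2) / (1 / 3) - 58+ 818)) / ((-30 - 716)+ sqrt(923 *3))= -0.00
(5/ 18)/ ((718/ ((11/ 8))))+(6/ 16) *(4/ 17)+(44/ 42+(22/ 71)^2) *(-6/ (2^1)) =-207287766223/ 62022689568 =-3.34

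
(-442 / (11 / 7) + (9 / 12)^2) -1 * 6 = -50461 / 176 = -286.71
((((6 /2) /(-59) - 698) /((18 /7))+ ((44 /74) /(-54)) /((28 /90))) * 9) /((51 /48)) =-597425120 /259777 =-2299.76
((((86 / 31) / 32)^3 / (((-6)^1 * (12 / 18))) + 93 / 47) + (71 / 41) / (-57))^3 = 1139388422885073815675648688334086434439227 / 154093661001421808283644812490267160477696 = 7.39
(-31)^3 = -29791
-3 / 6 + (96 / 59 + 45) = 5443 / 118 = 46.13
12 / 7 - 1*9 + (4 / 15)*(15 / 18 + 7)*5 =199 / 63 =3.16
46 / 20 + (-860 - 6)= -8637 / 10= -863.70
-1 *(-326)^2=-106276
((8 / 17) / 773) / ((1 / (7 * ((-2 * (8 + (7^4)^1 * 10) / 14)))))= -192144 / 13141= -14.62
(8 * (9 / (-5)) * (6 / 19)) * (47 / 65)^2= -954288 / 401375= -2.38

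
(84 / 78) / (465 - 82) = 14 / 4979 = 0.00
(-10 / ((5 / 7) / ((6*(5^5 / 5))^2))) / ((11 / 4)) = -787500000 / 11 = -71590909.09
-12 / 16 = -3 / 4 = -0.75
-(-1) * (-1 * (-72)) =72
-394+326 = -68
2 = 2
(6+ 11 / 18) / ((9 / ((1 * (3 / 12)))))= 119 / 648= 0.18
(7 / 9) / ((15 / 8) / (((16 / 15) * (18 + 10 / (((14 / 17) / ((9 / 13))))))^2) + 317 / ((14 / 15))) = 2384664576 / 1041351332915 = 0.00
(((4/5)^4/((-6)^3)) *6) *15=-64/375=-0.17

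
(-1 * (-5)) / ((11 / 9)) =45 / 11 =4.09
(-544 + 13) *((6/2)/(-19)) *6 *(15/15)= 9558/19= 503.05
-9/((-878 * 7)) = 9/6146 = 0.00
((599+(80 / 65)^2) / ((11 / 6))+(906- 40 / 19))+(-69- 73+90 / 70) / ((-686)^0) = 269680703 / 247247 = 1090.73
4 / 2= 2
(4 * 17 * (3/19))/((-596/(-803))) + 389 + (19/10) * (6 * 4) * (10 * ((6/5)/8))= 6679262/14155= 471.87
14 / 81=0.17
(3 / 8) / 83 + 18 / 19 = 0.95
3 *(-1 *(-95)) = 285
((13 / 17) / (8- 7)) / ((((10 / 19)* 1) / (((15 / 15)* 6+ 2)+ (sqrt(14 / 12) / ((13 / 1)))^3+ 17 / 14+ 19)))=133* sqrt(42) / 1034280+ 19513 / 476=40.99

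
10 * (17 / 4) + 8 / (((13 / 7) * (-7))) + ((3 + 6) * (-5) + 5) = 49 / 26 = 1.88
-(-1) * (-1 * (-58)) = 58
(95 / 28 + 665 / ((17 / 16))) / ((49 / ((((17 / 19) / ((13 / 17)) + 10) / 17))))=43495635 / 5154604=8.44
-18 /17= -1.06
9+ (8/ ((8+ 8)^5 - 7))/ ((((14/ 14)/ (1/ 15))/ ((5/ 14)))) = 198179545/ 22019949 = 9.00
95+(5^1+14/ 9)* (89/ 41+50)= 53752/ 123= 437.01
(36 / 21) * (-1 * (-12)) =144 / 7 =20.57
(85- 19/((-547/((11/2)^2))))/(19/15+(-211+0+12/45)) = -2824185/6874696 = -0.41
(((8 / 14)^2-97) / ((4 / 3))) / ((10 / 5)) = -14211 / 392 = -36.25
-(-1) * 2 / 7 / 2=1 / 7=0.14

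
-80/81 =-0.99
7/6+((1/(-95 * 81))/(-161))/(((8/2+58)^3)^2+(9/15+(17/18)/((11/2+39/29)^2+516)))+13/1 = 3775132943841373636262411/266479972506449903468862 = 14.17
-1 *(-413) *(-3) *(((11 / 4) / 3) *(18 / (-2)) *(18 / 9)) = 40887 / 2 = 20443.50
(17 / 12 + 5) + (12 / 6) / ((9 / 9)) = 101 / 12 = 8.42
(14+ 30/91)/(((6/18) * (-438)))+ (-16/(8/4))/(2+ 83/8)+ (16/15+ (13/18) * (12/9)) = 12676502/9864855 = 1.29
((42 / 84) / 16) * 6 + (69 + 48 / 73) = 81579 / 1168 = 69.85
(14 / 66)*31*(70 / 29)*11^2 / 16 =83545 / 696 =120.04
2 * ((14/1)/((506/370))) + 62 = 20866/253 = 82.47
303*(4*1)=1212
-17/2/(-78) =0.11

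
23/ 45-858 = -38587/ 45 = -857.49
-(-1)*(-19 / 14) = -19 / 14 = -1.36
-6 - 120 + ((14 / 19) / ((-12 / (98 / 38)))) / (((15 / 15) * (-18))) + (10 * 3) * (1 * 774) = 900389215 / 38988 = 23094.01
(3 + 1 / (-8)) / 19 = 23 / 152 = 0.15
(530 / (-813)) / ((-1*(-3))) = -530 / 2439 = -0.22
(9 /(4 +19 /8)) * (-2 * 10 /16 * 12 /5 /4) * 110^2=-217800 /17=-12811.76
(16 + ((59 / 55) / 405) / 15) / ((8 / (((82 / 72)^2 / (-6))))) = -8986725179 / 20785248000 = -0.43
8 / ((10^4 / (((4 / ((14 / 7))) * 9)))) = 9 / 625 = 0.01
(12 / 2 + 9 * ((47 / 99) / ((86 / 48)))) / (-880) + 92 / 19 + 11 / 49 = 979855867 / 193759720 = 5.06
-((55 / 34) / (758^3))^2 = -3025 / 219266895604622174464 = -0.00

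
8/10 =4/5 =0.80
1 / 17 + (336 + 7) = 5832 / 17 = 343.06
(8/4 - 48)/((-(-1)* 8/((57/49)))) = -6.69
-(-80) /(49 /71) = 115.92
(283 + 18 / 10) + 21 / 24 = 11427 / 40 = 285.68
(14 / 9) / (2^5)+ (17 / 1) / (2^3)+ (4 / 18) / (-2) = 33 / 16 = 2.06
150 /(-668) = -75 /334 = -0.22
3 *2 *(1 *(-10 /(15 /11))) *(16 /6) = -352 /3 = -117.33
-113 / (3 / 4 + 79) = -452 / 319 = -1.42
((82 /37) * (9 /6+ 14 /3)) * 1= 41 /3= 13.67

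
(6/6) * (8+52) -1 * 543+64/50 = -12043/25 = -481.72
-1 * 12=-12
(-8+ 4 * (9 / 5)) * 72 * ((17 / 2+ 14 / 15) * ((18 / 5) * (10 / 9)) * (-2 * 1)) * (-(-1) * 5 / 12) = 9056 / 5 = 1811.20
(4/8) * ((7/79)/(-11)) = -7/1738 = -0.00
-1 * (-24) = 24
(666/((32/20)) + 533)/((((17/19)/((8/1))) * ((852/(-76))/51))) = -2741434/71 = -38611.75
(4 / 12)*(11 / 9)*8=88 / 27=3.26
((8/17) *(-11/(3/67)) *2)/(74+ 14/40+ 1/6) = -3.10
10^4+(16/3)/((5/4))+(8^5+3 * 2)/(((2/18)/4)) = 1189868.27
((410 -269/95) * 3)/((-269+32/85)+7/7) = -41973/9196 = -4.56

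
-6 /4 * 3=-9 /2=-4.50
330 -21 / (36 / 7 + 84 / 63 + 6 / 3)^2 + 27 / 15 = 52517451 / 158420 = 331.51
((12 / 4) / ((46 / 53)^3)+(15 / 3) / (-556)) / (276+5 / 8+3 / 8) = 61960039 / 3747728008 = 0.02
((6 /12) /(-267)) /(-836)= 0.00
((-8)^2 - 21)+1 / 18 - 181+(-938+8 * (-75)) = -30167 / 18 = -1675.94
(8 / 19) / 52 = 2 / 247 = 0.01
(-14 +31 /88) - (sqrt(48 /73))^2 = -14.31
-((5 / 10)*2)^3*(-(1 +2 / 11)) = 13 / 11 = 1.18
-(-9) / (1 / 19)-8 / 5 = 169.40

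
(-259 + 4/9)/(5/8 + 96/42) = -130312/1467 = -88.83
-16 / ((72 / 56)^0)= -16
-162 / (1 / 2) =-324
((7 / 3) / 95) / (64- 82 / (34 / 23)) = 119 / 41325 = 0.00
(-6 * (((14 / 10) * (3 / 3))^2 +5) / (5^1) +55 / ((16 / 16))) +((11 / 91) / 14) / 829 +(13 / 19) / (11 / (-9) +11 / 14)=1243854059809 / 27591814250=45.08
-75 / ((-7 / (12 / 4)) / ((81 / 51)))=51.05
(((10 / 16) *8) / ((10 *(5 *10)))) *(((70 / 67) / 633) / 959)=0.00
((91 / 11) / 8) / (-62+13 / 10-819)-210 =-81284735 / 387068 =-210.00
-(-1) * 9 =9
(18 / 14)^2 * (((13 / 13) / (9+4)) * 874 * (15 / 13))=1061910 / 8281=128.23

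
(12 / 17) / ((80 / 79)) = 237 / 340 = 0.70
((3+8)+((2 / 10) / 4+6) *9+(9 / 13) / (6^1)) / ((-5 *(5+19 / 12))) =-51141 / 25675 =-1.99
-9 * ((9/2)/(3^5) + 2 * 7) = -757/6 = -126.17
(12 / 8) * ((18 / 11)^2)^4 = 16529940864 / 214358881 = 77.11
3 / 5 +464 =2323 / 5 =464.60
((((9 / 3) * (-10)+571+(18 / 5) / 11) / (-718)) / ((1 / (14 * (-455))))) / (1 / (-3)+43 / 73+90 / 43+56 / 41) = 7322484429897 / 5663616310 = 1292.90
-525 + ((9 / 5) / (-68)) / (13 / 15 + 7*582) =-2182091127 / 4156364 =-525.00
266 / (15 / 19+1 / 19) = 2527 / 8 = 315.88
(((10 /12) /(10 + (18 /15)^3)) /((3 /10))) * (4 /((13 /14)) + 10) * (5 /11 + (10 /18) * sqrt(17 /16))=3.48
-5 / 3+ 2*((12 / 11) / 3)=-31 / 33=-0.94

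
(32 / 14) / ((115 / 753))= 12048 / 805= 14.97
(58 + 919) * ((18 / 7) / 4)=8793 / 14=628.07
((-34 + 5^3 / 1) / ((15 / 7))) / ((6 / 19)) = 12103 / 90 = 134.48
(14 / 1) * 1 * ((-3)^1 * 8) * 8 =-2688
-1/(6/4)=-2/3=-0.67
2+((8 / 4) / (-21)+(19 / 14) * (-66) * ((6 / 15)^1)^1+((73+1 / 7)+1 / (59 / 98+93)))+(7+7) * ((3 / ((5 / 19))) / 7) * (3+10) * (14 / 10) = 2187298262 / 4815825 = 454.19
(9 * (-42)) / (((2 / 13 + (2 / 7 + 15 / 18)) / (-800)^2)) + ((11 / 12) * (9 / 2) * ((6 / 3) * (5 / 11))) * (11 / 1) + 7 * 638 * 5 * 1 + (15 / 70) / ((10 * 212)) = -190032765.44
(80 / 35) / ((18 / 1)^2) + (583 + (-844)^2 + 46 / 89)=35976057935 / 50463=712919.52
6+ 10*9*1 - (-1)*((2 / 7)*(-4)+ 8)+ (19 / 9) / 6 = 39013 / 378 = 103.21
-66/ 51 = -22/ 17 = -1.29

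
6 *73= 438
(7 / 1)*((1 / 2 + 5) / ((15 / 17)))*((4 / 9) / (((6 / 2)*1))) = 2618 / 405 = 6.46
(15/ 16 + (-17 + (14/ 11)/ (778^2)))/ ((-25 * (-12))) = -427784411/ 7989748800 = -0.05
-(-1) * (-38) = -38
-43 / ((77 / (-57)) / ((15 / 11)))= 36765 / 847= 43.41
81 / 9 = 9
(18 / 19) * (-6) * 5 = -540 / 19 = -28.42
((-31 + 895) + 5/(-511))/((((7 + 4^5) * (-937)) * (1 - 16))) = 441499/7404750255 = 0.00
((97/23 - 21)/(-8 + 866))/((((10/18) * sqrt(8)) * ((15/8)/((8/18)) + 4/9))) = -41688 * sqrt(2)/22085635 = -0.00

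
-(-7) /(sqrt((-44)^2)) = 7 /44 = 0.16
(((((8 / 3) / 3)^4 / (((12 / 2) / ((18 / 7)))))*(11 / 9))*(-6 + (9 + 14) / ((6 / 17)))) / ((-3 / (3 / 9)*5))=-1599488 / 3720087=-0.43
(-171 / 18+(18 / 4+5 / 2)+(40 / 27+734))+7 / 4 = 79351 / 108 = 734.73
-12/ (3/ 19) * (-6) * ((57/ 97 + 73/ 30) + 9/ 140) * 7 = 4776334/ 485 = 9848.11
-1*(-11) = 11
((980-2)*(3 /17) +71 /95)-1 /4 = 1118133 /6460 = 173.09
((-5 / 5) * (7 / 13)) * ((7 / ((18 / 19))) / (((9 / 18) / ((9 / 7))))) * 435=-4450.38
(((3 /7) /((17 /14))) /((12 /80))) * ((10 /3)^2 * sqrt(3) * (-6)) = -271.69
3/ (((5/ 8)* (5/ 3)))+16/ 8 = 122/ 25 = 4.88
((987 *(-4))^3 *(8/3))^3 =-4418760801865312290727426290352128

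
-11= -11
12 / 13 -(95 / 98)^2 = -2077 / 124852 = -0.02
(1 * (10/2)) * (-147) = -735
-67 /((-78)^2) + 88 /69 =176923 /139932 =1.26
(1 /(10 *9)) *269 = 269 /90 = 2.99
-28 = -28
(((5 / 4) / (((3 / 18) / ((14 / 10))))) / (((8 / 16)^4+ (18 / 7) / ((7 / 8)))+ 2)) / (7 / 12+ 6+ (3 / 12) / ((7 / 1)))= 57624 / 181673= 0.32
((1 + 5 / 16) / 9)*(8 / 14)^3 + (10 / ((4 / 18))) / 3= 2209 / 147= 15.03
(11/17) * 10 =110/17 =6.47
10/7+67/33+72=17431/231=75.46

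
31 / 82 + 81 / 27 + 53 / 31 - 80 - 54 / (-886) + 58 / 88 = -1838063057 / 24774332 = -74.19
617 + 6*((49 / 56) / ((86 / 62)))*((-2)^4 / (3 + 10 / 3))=511901 / 817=626.56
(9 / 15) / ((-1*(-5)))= 3 / 25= 0.12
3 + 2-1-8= -4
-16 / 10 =-8 / 5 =-1.60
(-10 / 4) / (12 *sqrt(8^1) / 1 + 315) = -175 / 21794 + 20 *sqrt(2) / 32691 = -0.01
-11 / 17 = -0.65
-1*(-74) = 74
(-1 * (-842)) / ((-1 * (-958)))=421 / 479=0.88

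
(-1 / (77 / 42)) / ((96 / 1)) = -1 / 176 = -0.01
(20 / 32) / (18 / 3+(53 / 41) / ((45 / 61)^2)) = 415125 / 5562904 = 0.07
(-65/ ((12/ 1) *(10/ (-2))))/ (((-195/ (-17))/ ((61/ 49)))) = 1037/ 8820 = 0.12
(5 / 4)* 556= 695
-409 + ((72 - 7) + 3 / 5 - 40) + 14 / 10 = -382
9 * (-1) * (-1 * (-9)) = -81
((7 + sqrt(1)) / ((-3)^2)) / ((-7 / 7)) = -8 / 9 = -0.89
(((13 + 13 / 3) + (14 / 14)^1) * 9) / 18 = 55 / 6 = 9.17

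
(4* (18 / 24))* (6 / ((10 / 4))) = 36 / 5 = 7.20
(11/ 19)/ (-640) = -11/ 12160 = -0.00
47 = 47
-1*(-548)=548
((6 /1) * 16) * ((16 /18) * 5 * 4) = 5120 /3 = 1706.67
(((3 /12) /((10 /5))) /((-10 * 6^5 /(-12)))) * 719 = 719 /51840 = 0.01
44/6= 22/3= 7.33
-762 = -762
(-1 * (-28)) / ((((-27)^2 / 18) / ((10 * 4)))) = 2240 / 81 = 27.65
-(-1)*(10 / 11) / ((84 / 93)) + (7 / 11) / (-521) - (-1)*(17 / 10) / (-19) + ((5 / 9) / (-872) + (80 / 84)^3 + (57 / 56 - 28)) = -55405529217281 / 2198357843220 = -25.20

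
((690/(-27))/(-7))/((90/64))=1472/567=2.60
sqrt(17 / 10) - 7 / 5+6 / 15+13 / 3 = sqrt(170) / 10+10 / 3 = 4.64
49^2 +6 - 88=2319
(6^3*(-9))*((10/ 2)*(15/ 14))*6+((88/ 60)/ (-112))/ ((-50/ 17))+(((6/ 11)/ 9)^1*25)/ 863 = -3559060960687/ 56958000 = -62485.71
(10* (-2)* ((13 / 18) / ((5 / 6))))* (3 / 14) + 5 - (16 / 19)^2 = 1457 / 2527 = 0.58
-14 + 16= 2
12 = 12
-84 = -84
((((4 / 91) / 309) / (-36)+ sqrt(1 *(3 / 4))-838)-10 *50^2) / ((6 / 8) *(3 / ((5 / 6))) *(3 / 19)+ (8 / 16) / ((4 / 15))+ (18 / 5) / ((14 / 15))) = -4969524859240 / 1184480739+ 2660 *sqrt(3) / 32763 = -4195.39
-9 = -9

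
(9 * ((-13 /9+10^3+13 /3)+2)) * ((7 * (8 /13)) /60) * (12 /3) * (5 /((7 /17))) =1229984 /39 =31538.05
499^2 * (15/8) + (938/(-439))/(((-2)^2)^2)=409917779/878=466876.74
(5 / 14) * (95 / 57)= 0.60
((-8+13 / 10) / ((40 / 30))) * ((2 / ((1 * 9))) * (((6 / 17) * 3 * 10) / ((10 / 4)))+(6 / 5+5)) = -122007 / 3400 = -35.88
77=77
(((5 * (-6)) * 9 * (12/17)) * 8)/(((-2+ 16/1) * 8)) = -1620/119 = -13.61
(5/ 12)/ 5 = 0.08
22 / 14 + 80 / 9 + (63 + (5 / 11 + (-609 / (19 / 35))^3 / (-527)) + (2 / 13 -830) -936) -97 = 87185146990082849 / 32564769237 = 2677284.35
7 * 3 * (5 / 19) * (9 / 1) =945 / 19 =49.74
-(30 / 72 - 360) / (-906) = -4315 / 10872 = -0.40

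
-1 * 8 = -8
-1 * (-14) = 14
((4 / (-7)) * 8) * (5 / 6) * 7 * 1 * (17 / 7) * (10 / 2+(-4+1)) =-2720 / 21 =-129.52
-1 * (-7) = 7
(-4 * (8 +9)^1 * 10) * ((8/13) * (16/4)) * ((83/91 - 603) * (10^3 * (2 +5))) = 1192230400000/169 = 7054617751.48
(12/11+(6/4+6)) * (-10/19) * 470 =-444150/209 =-2125.12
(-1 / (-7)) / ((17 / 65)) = 65 / 119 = 0.55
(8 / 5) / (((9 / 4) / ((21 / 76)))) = 0.20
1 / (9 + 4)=0.08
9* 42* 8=3024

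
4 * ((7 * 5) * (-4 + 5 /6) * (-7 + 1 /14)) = 9215 /3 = 3071.67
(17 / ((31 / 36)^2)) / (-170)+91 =90.87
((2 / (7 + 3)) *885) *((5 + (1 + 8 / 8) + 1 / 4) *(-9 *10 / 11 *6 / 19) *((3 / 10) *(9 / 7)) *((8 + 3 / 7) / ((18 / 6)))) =-73591821 / 20482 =-3593.00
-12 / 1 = -12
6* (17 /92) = 1.11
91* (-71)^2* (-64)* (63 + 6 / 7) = -1874768064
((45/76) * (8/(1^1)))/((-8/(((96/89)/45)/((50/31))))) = -372/42275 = -0.01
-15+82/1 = 67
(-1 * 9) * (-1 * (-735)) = -6615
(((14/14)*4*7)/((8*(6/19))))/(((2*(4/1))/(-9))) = -399/32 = -12.47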